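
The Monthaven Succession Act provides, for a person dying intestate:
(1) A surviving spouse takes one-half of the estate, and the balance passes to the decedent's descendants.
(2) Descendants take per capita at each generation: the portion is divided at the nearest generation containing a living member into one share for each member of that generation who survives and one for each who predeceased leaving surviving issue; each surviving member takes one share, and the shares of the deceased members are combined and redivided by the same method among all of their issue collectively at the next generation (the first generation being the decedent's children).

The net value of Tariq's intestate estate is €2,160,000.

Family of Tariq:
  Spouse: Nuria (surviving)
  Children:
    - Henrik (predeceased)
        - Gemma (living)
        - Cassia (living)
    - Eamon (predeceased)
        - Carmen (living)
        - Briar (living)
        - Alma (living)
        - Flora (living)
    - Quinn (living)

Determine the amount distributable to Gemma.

Nuria takes one-half of €2,160,000 = €1,080,000. The remaining €1,080,000 passes to the descendants.
The descendants' portion (€1,080,000) is divided at the children's generation into 3 shares of €360,000. Quinn takes €360,000. The 2 shares of the deceased (Henrik and Eamon) are combined into a pool of €720,000.
That pool (€720,000) is divided at the grandchildren's generation equally among Gemma, Cassia, Carmen, Briar, Alma, and Flora: €120,000 each.

Gemma receives €120,000.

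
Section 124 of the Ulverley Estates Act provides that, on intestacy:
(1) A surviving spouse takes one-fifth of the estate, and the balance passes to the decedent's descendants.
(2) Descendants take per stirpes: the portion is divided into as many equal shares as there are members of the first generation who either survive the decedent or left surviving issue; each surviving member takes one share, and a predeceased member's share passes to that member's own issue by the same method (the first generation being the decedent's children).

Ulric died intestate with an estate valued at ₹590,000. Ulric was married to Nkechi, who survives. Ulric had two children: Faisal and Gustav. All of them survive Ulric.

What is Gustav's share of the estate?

Gustav receives ₹236,000.

Nkechi takes one-fifth of ₹590,000 = ₹118,000. The remaining ₹472,000 passes to the descendants.
The descendants' portion (₹472,000) is divided into 2 shares of ₹236,000: Faisal and Gustav each take ₹236,000.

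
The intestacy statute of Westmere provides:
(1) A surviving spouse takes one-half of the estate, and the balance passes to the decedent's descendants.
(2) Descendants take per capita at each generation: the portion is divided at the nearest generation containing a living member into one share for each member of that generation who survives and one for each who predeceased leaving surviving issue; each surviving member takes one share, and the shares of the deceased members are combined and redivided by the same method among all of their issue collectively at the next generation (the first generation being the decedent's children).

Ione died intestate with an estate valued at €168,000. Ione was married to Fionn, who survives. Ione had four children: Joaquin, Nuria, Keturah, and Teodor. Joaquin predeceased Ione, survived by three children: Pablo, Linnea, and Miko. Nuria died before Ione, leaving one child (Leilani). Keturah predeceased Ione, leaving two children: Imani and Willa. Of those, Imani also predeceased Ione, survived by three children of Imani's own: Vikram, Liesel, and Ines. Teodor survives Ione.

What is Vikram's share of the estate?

Vikram receives €3,500.

Fionn takes one-half of €168,000 = €84,000. The remaining €84,000 passes to the descendants.
The descendants' portion (€84,000) is divided at the children's generation into 4 shares of €21,000. Teodor takes €21,000. The 3 shares of the deceased (Joaquin, Nuria, and Keturah) are combined into a pool of €63,000.
That pool (€63,000) is divided at the grandchildren's generation into 6 shares of €10,500. Pablo, Linnea, Miko, Leilani, and Willa each take €10,500. The remaining share for the deceased Imani (€10,500) is carried to the next generation.
That pool (€10,500) is divided at the great-grandchildren's generation equally among Vikram, Liesel, and Ines: €3,500 each.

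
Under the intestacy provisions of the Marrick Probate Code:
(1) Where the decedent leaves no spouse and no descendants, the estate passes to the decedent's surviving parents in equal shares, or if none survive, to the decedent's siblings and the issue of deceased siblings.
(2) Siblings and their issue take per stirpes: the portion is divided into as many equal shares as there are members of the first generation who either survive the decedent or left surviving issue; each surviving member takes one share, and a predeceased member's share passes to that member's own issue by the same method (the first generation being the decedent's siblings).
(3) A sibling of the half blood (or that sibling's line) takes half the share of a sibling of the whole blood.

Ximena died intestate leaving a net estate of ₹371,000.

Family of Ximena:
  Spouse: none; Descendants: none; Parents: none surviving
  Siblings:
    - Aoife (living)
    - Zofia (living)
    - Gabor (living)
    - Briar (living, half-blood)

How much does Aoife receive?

Aoife receives ₹106,000.

The entire ₹371,000 passes to the siblings and their issue.
Counting each half-blood sibling's line as half a unit, there are 7/2 units in ₹371,000, so one unit is ₹106,000. Whole-blood lines (Aoife, Zofia, and Gabor) take ₹106,000 each; half-blood lines (Briar) take ₹53,000 each.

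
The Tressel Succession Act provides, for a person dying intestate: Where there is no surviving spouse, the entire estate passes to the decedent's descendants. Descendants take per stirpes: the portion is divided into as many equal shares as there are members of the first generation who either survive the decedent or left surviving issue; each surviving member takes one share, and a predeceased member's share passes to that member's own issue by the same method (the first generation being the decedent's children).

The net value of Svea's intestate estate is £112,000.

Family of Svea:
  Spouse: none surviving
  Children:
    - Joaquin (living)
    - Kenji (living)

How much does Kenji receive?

Kenji receives £56,000.

The entire £112,000 passes to the descendants.
That amount (£112,000) is divided into 2 shares of £56,000: Joaquin and Kenji each take £56,000.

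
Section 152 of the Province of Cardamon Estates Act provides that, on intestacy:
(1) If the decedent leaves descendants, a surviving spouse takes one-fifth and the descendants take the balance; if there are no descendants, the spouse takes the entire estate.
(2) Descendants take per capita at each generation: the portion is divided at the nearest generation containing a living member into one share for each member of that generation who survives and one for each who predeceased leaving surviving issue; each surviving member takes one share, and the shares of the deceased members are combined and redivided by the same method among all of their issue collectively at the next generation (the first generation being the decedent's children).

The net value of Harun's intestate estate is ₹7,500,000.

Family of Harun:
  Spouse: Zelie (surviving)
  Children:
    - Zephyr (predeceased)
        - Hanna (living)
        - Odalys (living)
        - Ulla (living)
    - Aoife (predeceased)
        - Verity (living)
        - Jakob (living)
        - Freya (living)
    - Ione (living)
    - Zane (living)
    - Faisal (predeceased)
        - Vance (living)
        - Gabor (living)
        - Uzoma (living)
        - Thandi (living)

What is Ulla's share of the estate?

Zelie takes one-fifth of ₹7,500,000 = ₹1,500,000. The remaining ₹6,000,000 passes to the descendants.
The descendants' portion (₹6,000,000) is divided at the children's generation into 5 shares of ₹1,200,000. Ione and Zane each take ₹1,200,000. The 3 shares of the deceased (Zephyr, Aoife, and Faisal) are combined into a pool of ₹3,600,000.
That pool (₹3,600,000) is divided at the grandchildren's generation equally among Hanna, Odalys, Ulla, Verity, Jakob, Freya, Vance, Gabor, Uzoma, and Thandi: ₹360,000 each.

Ulla receives ₹360,000.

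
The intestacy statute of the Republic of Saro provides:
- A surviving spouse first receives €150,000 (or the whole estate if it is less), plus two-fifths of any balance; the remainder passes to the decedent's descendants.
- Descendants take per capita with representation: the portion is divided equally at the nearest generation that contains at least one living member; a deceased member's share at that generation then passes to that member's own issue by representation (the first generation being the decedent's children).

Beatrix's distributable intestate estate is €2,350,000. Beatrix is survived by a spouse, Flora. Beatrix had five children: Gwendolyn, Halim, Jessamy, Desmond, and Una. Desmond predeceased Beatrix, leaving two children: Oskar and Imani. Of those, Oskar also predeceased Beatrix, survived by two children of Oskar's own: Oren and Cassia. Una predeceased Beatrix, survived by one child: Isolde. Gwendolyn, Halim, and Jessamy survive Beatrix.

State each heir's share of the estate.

Flora: €1,030,000; Gwendolyn: €264,000; Halim: €264,000; Jessamy: €264,000; Oren: €66,000; Cassia: €66,000; Imani: €132,000; Isolde: €264,000

Flora first takes €150,000, leaving a balance of €2,200,000. Flora then takes two-fifths of the balance (€880,000), for a total of €1,030,000. The remaining €1,320,000 passes to the descendants.
The descendants' portion (€1,320,000) is divided into 5 shares of €264,000: Gwendolyn, Halim, and Jessamy each take €264,000; Desmond's €264,000 share passes to Desmond's issue; Una's €264,000 share passes to Una's issue.
Desmond's share (€264,000) is divided into 2 shares of €132,000: Imani takes €132,000; Oskar's €132,000 share passes to Oskar's issue.
Oskar's share (€132,000) is divided into 2 shares of €66,000: Oren and Cassia each take €66,000.
Una's share (€264,000) passes entirely to Isolde.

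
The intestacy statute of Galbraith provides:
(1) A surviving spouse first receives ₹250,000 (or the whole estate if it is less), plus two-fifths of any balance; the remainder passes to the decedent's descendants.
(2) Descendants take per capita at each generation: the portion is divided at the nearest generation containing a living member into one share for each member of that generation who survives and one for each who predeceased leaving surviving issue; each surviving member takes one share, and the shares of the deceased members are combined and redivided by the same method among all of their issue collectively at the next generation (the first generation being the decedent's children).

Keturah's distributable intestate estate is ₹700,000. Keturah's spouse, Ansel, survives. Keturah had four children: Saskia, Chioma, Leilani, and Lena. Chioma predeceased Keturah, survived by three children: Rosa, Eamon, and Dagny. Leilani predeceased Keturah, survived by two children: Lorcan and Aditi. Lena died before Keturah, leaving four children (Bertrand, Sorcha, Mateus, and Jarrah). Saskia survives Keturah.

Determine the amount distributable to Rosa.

Ansel first takes ₹250,000, leaving a balance of ₹450,000. Ansel then takes two-fifths of the balance (₹180,000), for a total of ₹430,000. The remaining ₹270,000 passes to the descendants.
The descendants' portion (₹270,000) is divided at the children's generation into 4 shares of ₹67,500. Saskia takes ₹67,500. The 3 shares of the deceased (Chioma, Leilani, and Lena) are combined into a pool of ₹202,500.
That pool (₹202,500) is divided at the grandchildren's generation equally among Rosa, Eamon, Dagny, Lorcan, Aditi, Bertrand, Sorcha, Mateus, and Jarrah: ₹22,500 each.

Rosa receives ₹22,500.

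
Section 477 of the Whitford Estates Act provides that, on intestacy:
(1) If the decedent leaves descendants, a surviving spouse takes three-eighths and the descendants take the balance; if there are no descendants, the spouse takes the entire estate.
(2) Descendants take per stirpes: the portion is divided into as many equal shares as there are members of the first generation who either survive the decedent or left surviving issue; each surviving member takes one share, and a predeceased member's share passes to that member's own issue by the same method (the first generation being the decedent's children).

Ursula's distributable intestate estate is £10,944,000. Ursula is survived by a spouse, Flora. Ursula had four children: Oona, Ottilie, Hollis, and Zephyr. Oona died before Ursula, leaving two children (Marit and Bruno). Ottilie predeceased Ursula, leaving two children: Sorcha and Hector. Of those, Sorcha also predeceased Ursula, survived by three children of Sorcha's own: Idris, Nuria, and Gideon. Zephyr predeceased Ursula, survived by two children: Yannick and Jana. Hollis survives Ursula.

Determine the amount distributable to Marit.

Flora takes three-eighths of £10,944,000 = £4,104,000. The remaining £6,840,000 passes to the descendants.
The descendants' portion (£6,840,000) is divided into 4 shares of £1,710,000: Hollis takes £1,710,000; Oona's £1,710,000 share passes to Oona's issue; Ottilie's £1,710,000 share passes to Ottilie's issue; Zephyr's £1,710,000 share passes to Zephyr's issue.
Oona's share (£1,710,000) is divided into 2 shares of £855,000: Marit and Bruno each take £855,000.
Ottilie's share (£1,710,000) is divided into 2 shares of £855,000: Hector takes £855,000; Sorcha's £855,000 share passes to Sorcha's issue.
Sorcha's share (£855,000) is divided into 3 shares of £285,000: Idris, Nuria, and Gideon each take £285,000.
Zephyr's share (£1,710,000) is divided into 2 shares of £855,000: Yannick and Jana each take £855,000.

Marit receives £855,000.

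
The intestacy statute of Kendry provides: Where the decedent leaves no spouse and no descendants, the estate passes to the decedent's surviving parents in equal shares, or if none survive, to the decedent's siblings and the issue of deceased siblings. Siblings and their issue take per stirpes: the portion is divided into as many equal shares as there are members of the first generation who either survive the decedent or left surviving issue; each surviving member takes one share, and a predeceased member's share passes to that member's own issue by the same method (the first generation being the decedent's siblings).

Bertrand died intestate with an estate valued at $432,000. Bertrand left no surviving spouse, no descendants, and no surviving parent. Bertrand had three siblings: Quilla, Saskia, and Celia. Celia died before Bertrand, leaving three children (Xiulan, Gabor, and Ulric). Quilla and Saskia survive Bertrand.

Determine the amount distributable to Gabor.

Gabor receives $48,000.

The entire $432,000 passes to the siblings and their issue.
That amount ($432,000) is divided into 3 shares of $144,000: Quilla and Saskia each take $144,000; Celia's $144,000 share passes to Celia's issue.
Celia's share ($144,000) is divided into 3 shares of $48,000: Xiulan, Gabor, and Ulric each take $48,000.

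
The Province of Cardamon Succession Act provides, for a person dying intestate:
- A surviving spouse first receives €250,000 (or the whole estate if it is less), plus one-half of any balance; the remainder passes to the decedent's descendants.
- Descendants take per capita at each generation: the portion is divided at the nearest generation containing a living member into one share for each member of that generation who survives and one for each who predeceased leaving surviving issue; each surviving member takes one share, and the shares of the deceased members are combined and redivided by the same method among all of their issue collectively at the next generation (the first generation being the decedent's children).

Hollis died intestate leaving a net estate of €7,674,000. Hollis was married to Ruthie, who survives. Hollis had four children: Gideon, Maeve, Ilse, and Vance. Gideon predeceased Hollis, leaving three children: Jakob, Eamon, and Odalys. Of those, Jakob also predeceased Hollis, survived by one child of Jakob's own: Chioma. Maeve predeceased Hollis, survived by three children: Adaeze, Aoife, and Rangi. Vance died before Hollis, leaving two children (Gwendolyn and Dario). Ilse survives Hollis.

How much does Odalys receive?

Ruthie first takes €250,000, leaving a balance of €7,424,000. Ruthie then takes one-half of the balance (€3,712,000), for a total of €3,962,000. The remaining €3,712,000 passes to the descendants.
The descendants' portion (€3,712,000) is divided at the children's generation into 4 shares of €928,000. Ilse takes €928,000. The 3 shares of the deceased (Gideon, Maeve, and Vance) are combined into a pool of €2,784,000.
That pool (€2,784,000) is divided at the grandchildren's generation into 8 shares of €348,000. Eamon, Odalys, Adaeze, Aoife, Rangi, Gwendolyn, and Dario each take €348,000. The remaining share for the deceased Jakob (€348,000) is carried to the next generation.
That pool (€348,000) passes entirely to Chioma, the sole taker at the great-grandchildren's generation.

Odalys receives €348,000.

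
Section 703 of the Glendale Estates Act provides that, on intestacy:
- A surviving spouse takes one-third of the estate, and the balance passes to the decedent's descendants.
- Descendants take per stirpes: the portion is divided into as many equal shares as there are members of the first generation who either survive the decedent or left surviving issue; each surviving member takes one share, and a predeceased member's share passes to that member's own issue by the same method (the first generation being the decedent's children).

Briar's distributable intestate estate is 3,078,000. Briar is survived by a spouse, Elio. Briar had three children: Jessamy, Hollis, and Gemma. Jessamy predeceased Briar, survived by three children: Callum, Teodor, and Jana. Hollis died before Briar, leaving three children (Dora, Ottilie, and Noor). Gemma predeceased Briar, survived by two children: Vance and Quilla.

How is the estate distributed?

Elio takes one-third of 3,078,000 = 1,026,000. The remaining 2,052,000 passes to the descendants.
The descendants' portion (2,052,000) is divided into 3 shares of 684,000: Jessamy's 684,000 share passes to Jessamy's issue; Hollis's 684,000 share passes to Hollis's issue; Gemma's 684,000 share passes to Gemma's issue.
Jessamy's share (684,000) is divided into 3 shares of 228,000: Callum, Teodor, and Jana each take 228,000.
Hollis's share (684,000) is divided into 3 shares of 228,000: Dora, Ottilie, and Noor each take 228,000.
Gemma's share (684,000) is divided into 2 shares of 342,000: Vance and Quilla each take 342,000.

Elio: 1,026,000; Callum: 228,000; Teodor: 228,000; Jana: 228,000; Dora: 228,000; Ottilie: 228,000; Noor: 228,000; Vance: 342,000; Quilla: 342,000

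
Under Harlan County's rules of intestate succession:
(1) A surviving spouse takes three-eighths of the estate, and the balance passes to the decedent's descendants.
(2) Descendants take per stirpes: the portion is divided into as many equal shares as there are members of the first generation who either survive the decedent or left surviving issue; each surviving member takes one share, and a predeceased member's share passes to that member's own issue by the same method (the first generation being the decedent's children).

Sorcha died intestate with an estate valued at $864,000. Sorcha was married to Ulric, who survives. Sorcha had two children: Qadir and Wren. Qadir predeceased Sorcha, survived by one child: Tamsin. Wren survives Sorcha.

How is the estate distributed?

Ulric: $324,000; Tamsin: $270,000; Wren: $270,000

Ulric takes three-eighths of $864,000 = $324,000. The remaining $540,000 passes to the descendants.
The descendants' portion ($540,000) is divided into 2 shares of $270,000: Wren takes $270,000; Qadir's $270,000 share passes to Qadir's issue.
Qadir's share ($270,000) passes entirely to Tamsin.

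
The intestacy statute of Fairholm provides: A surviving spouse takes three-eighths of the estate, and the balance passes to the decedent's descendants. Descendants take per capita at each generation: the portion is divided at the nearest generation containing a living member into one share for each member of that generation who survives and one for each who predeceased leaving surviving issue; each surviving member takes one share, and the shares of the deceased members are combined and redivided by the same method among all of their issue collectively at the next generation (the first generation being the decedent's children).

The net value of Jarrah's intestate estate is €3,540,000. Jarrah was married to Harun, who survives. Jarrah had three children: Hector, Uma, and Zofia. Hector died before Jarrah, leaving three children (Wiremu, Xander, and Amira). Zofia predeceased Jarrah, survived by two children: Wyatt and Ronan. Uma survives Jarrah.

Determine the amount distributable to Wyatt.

Wyatt receives €295,000.

Harun takes three-eighths of €3,540,000 = €1,327,500. The remaining €2,212,500 passes to the descendants.
The descendants' portion (€2,212,500) is divided at the children's generation into 3 shares of €737,500. Uma takes €737,500. The 2 shares of the deceased (Hector and Zofia) are combined into a pool of €1,475,000.
That pool (€1,475,000) is divided at the grandchildren's generation equally among Wiremu, Xander, Amira, Wyatt, and Ronan: €295,000 each.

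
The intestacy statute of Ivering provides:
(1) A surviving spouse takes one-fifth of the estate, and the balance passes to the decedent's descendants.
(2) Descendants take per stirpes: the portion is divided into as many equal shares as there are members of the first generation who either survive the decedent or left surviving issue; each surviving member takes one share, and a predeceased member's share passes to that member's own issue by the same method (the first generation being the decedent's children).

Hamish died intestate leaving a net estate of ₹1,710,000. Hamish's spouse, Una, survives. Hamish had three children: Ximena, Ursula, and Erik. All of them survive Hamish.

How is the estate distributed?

Una takes one-fifth of ₹1,710,000 = ₹342,000. The remaining ₹1,368,000 passes to the descendants.
The descendants' portion (₹1,368,000) is divided into 3 shares of ₹456,000: Ximena, Ursula, and Erik each take ₹456,000.

Una: ₹342,000; Ximena: ₹456,000; Ursula: ₹456,000; Erik: ₹456,000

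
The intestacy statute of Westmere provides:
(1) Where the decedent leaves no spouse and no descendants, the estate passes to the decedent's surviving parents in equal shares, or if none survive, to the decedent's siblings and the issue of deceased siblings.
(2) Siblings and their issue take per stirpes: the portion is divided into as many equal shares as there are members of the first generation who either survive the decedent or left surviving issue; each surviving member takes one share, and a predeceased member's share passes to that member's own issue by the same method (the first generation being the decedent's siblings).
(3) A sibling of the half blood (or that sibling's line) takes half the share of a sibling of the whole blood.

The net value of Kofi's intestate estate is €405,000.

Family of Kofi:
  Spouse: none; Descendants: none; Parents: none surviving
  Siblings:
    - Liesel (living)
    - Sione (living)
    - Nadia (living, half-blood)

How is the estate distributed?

The entire €405,000 passes to the siblings and their issue.
Counting each half-blood sibling's line as half a unit, there are 5/2 units in €405,000, so one unit is €162,000. Whole-blood lines (Liesel and Sione) take €162,000 each; half-blood lines (Nadia) take €81,000 each.

Liesel: €162,000; Sione: €162,000; Nadia: €81,000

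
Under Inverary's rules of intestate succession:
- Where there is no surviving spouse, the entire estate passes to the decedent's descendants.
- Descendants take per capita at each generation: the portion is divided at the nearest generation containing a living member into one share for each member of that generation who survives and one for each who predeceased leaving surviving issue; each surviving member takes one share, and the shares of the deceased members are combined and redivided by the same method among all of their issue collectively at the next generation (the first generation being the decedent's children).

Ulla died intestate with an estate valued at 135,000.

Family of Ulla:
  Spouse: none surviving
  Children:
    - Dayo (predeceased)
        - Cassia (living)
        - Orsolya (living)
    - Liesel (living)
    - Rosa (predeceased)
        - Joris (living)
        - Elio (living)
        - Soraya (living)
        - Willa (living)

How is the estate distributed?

Cassia: 15,000; Orsolya: 15,000; Liesel: 45,000; Joris: 15,000; Elio: 15,000; Soraya: 15,000; Willa: 15,000

The entire 135,000 passes to the descendants.
That amount (135,000) is divided at the children's generation into 3 shares of 45,000. Liesel takes 45,000. The 2 shares of the deceased (Dayo and Rosa) are combined into a pool of 90,000.
That pool (90,000) is divided at the grandchildren's generation equally among Cassia, Orsolya, Joris, Elio, Soraya, and Willa: 15,000 each.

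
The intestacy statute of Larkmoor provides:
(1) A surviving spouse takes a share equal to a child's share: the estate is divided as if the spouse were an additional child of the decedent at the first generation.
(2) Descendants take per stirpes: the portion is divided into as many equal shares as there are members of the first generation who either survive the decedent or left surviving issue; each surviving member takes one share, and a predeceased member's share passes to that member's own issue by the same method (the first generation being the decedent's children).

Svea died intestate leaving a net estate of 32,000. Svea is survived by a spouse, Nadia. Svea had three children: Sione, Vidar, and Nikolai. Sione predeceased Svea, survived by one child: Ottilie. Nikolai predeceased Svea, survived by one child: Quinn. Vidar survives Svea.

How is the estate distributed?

The spouse counts as an additional share at the children's level, so there are 4 primary shares of 8,000. Nadia takes one such share (8,000).
The children's combined portion (24,000) is divided into 3 shares of 8,000: Vidar takes 8,000; Sione's 8,000 share passes to Sione's issue; Nikolai's 8,000 share passes to Nikolai's issue.
Sione's share (8,000) passes entirely to Ottilie.
Nikolai's share (8,000) passes entirely to Quinn.

Nadia: 8,000; Ottilie: 8,000; Vidar: 8,000; Quinn: 8,000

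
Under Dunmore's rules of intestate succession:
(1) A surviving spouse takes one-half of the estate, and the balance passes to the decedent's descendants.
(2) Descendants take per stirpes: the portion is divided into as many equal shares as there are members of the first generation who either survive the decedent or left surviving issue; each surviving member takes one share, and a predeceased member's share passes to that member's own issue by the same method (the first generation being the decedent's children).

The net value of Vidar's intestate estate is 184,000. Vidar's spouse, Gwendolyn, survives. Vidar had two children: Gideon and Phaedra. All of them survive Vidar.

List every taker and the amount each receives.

Gwendolyn takes one-half of 184,000 = 92,000. The remaining 92,000 passes to the descendants.
The descendants' portion (92,000) is divided into 2 shares of 46,000: Gideon and Phaedra each take 46,000.

Gwendolyn: 92,000; Gideon: 46,000; Phaedra: 46,000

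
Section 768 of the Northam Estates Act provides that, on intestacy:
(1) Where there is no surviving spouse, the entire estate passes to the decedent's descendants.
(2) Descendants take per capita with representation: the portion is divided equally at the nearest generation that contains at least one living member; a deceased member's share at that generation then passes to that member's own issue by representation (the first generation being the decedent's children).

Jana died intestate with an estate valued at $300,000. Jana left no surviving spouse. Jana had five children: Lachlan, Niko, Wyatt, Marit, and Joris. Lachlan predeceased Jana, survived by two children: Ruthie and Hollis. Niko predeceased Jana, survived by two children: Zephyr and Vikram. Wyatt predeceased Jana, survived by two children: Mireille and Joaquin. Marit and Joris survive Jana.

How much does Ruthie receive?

The entire $300,000 passes to the descendants.
That amount ($300,000) is divided into 5 shares of $60,000: Marit and Joris each take $60,000; Lachlan's $60,000 share passes to Lachlan's issue; Niko's $60,000 share passes to Niko's issue; Wyatt's $60,000 share passes to Wyatt's issue.
Lachlan's share ($60,000) is divided into 2 shares of $30,000: Ruthie and Hollis each take $30,000.
Niko's share ($60,000) is divided into 2 shares of $30,000: Zephyr and Vikram each take $30,000.
Wyatt's share ($60,000) is divided into 2 shares of $30,000: Mireille and Joaquin each take $30,000.

Ruthie receives $30,000.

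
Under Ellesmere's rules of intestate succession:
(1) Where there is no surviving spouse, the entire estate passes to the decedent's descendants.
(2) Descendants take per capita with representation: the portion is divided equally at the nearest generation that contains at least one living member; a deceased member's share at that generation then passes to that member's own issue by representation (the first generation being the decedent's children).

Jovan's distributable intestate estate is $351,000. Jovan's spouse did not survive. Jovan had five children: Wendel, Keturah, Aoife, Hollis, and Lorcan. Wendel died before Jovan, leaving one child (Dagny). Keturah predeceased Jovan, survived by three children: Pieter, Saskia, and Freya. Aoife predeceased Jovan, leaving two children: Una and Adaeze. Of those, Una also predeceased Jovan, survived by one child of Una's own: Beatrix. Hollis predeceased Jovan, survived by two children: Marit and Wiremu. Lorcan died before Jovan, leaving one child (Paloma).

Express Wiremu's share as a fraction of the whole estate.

Wiremu receives 1/9 of the estate.

The entire $351,000 passes to the descendants.
No child survives, so the initial division is made at the grandchildren's generation.
That amount ($351,000) is divided into 9 shares of $39,000: Dagny, Pieter, Saskia, Freya, Adaeze, Marit, Wiremu, and Paloma each take $39,000; Una's $39,000 share passes to Una's issue.
Una's share ($39,000) passes entirely to Beatrix.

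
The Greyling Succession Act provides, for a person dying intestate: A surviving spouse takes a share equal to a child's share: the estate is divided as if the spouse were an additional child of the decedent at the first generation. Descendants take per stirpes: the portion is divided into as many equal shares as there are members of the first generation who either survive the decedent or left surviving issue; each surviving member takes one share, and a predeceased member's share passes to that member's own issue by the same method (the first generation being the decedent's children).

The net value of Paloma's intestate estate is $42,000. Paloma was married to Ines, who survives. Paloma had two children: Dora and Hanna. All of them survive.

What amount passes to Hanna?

The spouse counts as an additional share at the children's level, so there are 3 primary shares of $14,000. Ines takes one such share ($14,000).
The children's combined portion ($28,000) is divided into 2 shares of $14,000: Dora and Hanna each take $14,000.

Hanna receives $14,000.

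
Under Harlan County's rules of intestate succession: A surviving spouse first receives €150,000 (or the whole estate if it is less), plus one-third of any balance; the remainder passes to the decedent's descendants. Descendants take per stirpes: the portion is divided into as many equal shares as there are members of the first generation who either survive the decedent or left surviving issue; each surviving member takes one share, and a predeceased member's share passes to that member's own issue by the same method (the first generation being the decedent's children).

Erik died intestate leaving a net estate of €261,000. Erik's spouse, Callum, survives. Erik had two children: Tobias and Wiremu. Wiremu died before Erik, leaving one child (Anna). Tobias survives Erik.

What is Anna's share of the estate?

Anna receives €37,000.

Callum first takes €150,000, leaving a balance of €111,000. Callum then takes one-third of the balance (€37,000), for a total of €187,000. The remaining €74,000 passes to the descendants.
The descendants' portion (€74,000) is divided into 2 shares of €37,000: Tobias takes €37,000; Wiremu's €37,000 share passes to Wiremu's issue.
Wiremu's share (€37,000) passes entirely to Anna.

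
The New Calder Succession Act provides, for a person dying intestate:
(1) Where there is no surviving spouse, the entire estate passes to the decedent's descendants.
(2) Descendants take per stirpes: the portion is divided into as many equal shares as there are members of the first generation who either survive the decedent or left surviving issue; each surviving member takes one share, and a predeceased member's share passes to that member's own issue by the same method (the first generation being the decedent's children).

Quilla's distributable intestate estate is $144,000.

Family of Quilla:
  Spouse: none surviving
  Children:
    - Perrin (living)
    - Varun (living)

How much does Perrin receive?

The entire $144,000 passes to the descendants.
That amount ($144,000) is divided into 2 shares of $72,000: Perrin and Varun each take $72,000.

Perrin receives $72,000.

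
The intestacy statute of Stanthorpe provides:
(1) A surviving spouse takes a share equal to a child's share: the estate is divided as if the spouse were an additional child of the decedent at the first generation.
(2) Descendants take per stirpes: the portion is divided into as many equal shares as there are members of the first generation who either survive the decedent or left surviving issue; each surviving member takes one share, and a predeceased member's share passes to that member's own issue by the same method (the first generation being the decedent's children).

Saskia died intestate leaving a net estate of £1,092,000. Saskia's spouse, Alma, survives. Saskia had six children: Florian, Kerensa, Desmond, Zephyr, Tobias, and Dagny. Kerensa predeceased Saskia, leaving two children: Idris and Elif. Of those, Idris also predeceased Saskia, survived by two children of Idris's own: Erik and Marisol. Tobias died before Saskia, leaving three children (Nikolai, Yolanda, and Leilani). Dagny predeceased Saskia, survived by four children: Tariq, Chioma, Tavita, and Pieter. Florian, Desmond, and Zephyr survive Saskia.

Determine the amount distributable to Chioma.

The spouse counts as an additional share at the children's level, so there are 7 primary shares of £156,000. Alma takes one such share (£156,000).
The children's combined portion (£936,000) is divided into 6 shares of £156,000: Florian, Desmond, and Zephyr each take £156,000; Kerensa's £156,000 share passes to Kerensa's issue; Tobias's £156,000 share passes to Tobias's issue; Dagny's £156,000 share passes to Dagny's issue.
Kerensa's share (£156,000) is divided into 2 shares of £78,000: Elif takes £78,000; Idris's £78,000 share passes to Idris's issue.
Idris's share (£78,000) is divided into 2 shares of £39,000: Erik and Marisol each take £39,000.
Tobias's share (£156,000) is divided into 3 shares of £52,000: Nikolai, Yolanda, and Leilani each take £52,000.
Dagny's share (£156,000) is divided into 4 shares of £39,000: Tariq, Chioma, Tavita, and Pieter each take £39,000.

Chioma receives £39,000.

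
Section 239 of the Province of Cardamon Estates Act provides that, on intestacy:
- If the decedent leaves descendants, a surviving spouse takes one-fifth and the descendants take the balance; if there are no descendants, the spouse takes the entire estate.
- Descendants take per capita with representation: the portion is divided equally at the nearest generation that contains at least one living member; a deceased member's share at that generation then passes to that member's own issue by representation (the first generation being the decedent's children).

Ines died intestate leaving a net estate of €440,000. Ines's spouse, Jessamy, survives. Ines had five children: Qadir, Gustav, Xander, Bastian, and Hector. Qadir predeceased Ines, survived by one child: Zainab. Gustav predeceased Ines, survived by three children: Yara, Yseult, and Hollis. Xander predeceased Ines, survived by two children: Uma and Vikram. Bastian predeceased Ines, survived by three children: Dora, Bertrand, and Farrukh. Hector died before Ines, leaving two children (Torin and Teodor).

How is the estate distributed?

Jessamy: €88,000; Zainab: €32,000; Yara: €32,000; Yseult: €32,000; Hollis: €32,000; Uma: €32,000; Vikram: €32,000; Dora: €32,000; Bertrand: €32,000; Farrukh: €32,000; Torin: €32,000; Teodor: €32,000

Jessamy takes one-fifth of €440,000 = €88,000. The remaining €352,000 passes to the descendants.
No child survives, so the initial division is made at the grandchildren's generation.
The descendants' portion (€352,000) is divided into 11 shares of €32,000: Zainab, Yara, Yseult, Hollis, Uma, Vikram, Dora, Bertrand, Farrukh, Torin, and Teodor each take €32,000.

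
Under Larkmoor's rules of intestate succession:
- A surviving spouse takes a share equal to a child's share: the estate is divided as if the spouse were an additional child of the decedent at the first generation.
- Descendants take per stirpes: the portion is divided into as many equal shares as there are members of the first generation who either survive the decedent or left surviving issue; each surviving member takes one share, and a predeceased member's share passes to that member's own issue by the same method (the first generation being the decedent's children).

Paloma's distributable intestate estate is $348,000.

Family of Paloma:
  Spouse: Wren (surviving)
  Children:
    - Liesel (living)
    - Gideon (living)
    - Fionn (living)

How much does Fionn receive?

The spouse counts as an additional share at the children's level, so there are 4 primary shares of $87,000. Wren takes one such share ($87,000).
The children's combined portion ($261,000) is divided into 3 shares of $87,000: Liesel, Gideon, and Fionn each take $87,000.

Fionn receives $87,000.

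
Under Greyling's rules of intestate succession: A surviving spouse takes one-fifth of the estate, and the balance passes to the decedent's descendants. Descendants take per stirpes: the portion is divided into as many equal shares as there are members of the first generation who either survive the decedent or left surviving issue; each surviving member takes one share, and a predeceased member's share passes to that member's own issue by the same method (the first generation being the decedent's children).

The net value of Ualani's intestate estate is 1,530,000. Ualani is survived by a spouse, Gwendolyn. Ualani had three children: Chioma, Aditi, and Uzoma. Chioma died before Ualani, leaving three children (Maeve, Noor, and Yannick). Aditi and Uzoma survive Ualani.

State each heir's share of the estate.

Gwendolyn: 306,000; Maeve: 136,000; Noor: 136,000; Yannick: 136,000; Aditi: 408,000; Uzoma: 408,000

Gwendolyn takes one-fifth of 1,530,000 = 306,000. The remaining 1,224,000 passes to the descendants.
The descendants' portion (1,224,000) is divided into 3 shares of 408,000: Aditi and Uzoma each take 408,000; Chioma's 408,000 share passes to Chioma's issue.
Chioma's share (408,000) is divided into 3 shares of 136,000: Maeve, Noor, and Yannick each take 136,000.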